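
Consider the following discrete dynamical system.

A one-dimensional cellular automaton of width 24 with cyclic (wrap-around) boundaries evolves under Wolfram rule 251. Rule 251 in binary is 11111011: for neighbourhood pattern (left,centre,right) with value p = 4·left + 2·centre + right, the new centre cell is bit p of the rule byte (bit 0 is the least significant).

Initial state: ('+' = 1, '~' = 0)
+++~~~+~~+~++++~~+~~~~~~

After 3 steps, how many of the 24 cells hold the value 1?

24

step 0: +++~~~+~~+~++++~~+~~~~~~
step 1: ++++++~++~+++++++~++++++
step 2: ++++++++++++++++++++++++
step 3: ++++++++++++++++++++++++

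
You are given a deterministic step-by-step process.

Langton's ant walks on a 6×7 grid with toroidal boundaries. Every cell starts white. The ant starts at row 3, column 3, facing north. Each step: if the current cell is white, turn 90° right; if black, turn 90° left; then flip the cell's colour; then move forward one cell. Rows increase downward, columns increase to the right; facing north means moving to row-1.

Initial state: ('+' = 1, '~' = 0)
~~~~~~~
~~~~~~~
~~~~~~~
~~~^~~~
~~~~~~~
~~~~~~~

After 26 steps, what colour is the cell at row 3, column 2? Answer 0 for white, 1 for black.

0

gen 0: ~~~~~~~
~~~~~~~
~~~~~~~
~~~^~~~
~~~~~~~
~~~~~~~
gen 1: ~~~~~~~
~~~~~~~
~~~~~~~
~~~+>~~
~~~~~~~
~~~~~~~
gen 2: ~~~~~~~
~~~~~~~
~~~~~~~
~~~++~~
~~~~v~~
~~~~~~~
gen 3: ~~~~~~~
~~~~~~~
~~~~~~~
~~~++~~
~~~<+~~
~~~~~~~
gen 4: ~~~~~~~
~~~~~~~
~~~~~~~
~~~^+~~
~~~++~~
~~~~~~~
gen 5: ~~~~~~~
~~~~~~~
~~~~~~~
~~<~+~~
~~~++~~
~~~~~~~
gen 6: ~~~~~~~
~~~~~~~
~~^~~~~
~~+~+~~
~~~++~~
~~~~~~~
gen 7: ~~~~~~~
~~~~~~~
~~+>~~~
~~+~+~~
~~~++~~
~~~~~~~
gen 8: ~~~~~~~
~~~~~~~
~~++~~~
~~+v+~~
~~~++~~
~~~~~~~
gen 9: ~~~~~~~
~~~~~~~
~~++~~~
~~<++~~
~~~++~~
~~~~~~~
gen 10: ~~~~~~~
~~~~~~~
~~++~~~
~~~++~~
~~v++~~
~~~~~~~
gen 11: ~~~~~~~
~~~~~~~
~~++~~~
~~~++~~
~<+++~~
~~~~~~~
gen 12: ~~~~~~~
~~~~~~~
~~++~~~
~^~++~~
~++++~~
~~~~~~~
gen 13: ~~~~~~~
~~~~~~~
~~++~~~
~+>++~~
~++++~~
~~~~~~~
gen 14: ~~~~~~~
~~~~~~~
~~++~~~
~++++~~
~+v++~~
~~~~~~~
gen 15: ~~~~~~~
~~~~~~~
~~++~~~
~++++~~
~+~>+~~
~~~~~~~
gen 16: ~~~~~~~
~~~~~~~
~~++~~~
~++^+~~
~+~~+~~
~~~~~~~
gen 17: ~~~~~~~
~~~~~~~
~~++~~~
~+<~+~~
~+~~+~~
~~~~~~~
gen 18: ~~~~~~~
~~~~~~~
~~++~~~
~+~~+~~
~+v~+~~
~~~~~~~
gen 19: ~~~~~~~
~~~~~~~
~~++~~~
~+~~+~~
~<+~+~~
~~~~~~~
gen 20: ~~~~~~~
~~~~~~~
~~++~~~
~+~~+~~
~~+~+~~
~v~~~~~
gen 21: ~~~~~~~
~~~~~~~
~~++~~~
~+~~+~~
~~+~+~~
<+~~~~~
gen 22: ~~~~~~~
~~~~~~~
~~++~~~
~+~~+~~
^~+~+~~
++~~~~~
gen 23: ~~~~~~~
~~~~~~~
~~++~~~
~+~~+~~
+>+~+~~
++~~~~~
gen 24: ~~~~~~~
~~~~~~~
~~++~~~
~+~~+~~
+++~+~~
+v~~~~~
gen 25: ~~~~~~~
~~~~~~~
~~++~~~
~+~~+~~
+++~+~~
+~>~~~~
gen 26: ~~v~~~~
~~~~~~~
~~++~~~
~+~~+~~
+++~+~~
+~+~~~~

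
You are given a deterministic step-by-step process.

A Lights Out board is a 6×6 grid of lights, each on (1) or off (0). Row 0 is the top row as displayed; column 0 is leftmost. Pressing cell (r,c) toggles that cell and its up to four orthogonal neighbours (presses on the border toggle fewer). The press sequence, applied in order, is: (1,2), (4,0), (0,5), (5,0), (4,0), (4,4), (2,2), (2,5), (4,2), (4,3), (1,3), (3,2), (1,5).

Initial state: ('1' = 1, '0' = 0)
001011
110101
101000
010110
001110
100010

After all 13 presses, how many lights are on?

18

0) 001011
110101
101000
010110
001110
100010
1) 000011
101001
100000
010110
001110
100010
2) 000011
101001
100000
110110
111110
000010
3) 000000
101000
100000
110110
111110
000010
4) 000000
101000
100000
110110
011110
110010
5) 000000
101000
100000
010110
101110
010010
6) 000000
101000
100000
010100
101001
010000
7) 000000
100000
111100
011100
101001
010000
8) 000000
100001
111111
011101
101001
010000
9) 000000
100001
111111
010101
110101
011000
10) 000000
100001
111111
010001
111011
011100
11) 000100
101111
111011
010001
111011
011100
12) 000100
101111
110011
001101
110011
011100
13) 000101
101100
110010
001101
110011
011100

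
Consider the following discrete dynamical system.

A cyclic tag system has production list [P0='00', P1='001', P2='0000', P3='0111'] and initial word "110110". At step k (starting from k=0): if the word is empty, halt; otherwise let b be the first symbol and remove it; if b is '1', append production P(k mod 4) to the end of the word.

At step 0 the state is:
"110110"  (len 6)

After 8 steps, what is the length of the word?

9

step 0: "110110"  (len 6)
step 1: "1011000"  (len 7)
step 2: "011000001"  (len 9)
step 3: "11000001"  (len 8)
step 4: "10000010111"  (len 11)
step 5: "000001011100"  (len 12)
step 6: "00001011100"  (len 11)
step 7: "0001011100"  (len 10)
step 8: "001011100"  (len 9)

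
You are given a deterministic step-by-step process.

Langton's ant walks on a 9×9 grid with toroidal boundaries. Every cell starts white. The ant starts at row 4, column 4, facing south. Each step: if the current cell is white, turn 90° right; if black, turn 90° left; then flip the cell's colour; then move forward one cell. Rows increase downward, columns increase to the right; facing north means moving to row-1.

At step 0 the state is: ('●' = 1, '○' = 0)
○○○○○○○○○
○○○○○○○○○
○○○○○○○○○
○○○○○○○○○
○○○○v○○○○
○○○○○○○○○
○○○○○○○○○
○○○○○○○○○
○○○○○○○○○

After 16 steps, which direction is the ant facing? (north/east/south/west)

south

gen 0: ○○○○○○○○○
○○○○○○○○○
○○○○○○○○○
○○○○○○○○○
○○○○v○○○○
○○○○○○○○○
○○○○○○○○○
○○○○○○○○○
○○○○○○○○○
gen 1: ○○○○○○○○○
○○○○○○○○○
○○○○○○○○○
○○○○○○○○○
○○○<●○○○○
○○○○○○○○○
○○○○○○○○○
○○○○○○○○○
○○○○○○○○○
gen 2: ○○○○○○○○○
○○○○○○○○○
○○○○○○○○○
○○○^○○○○○
○○○●●○○○○
○○○○○○○○○
○○○○○○○○○
○○○○○○○○○
○○○○○○○○○
gen 3: ○○○○○○○○○
○○○○○○○○○
○○○○○○○○○
○○○●>○○○○
○○○●●○○○○
○○○○○○○○○
○○○○○○○○○
○○○○○○○○○
○○○○○○○○○
gen 4: ○○○○○○○○○
○○○○○○○○○
○○○○○○○○○
○○○●●○○○○
○○○●v○○○○
○○○○○○○○○
○○○○○○○○○
○○○○○○○○○
○○○○○○○○○
gen 5: ○○○○○○○○○
○○○○○○○○○
○○○○○○○○○
○○○●●○○○○
○○○●○>○○○
○○○○○○○○○
○○○○○○○○○
○○○○○○○○○
○○○○○○○○○
gen 6: ○○○○○○○○○
○○○○○○○○○
○○○○○○○○○
○○○●●○○○○
○○○●○●○○○
○○○○○v○○○
○○○○○○○○○
○○○○○○○○○
○○○○○○○○○
gen 7: ○○○○○○○○○
○○○○○○○○○
○○○○○○○○○
○○○●●○○○○
○○○●○●○○○
○○○○<●○○○
○○○○○○○○○
○○○○○○○○○
○○○○○○○○○
gen 8: ○○○○○○○○○
○○○○○○○○○
○○○○○○○○○
○○○●●○○○○
○○○●^●○○○
○○○○●●○○○
○○○○○○○○○
○○○○○○○○○
○○○○○○○○○
gen 9: ○○○○○○○○○
○○○○○○○○○
○○○○○○○○○
○○○●●○○○○
○○○●●>○○○
○○○○●●○○○
○○○○○○○○○
○○○○○○○○○
○○○○○○○○○
gen 10: ○○○○○○○○○
○○○○○○○○○
○○○○○○○○○
○○○●●^○○○
○○○●●○○○○
○○○○●●○○○
○○○○○○○○○
○○○○○○○○○
○○○○○○○○○
gen 11: ○○○○○○○○○
○○○○○○○○○
○○○○○○○○○
○○○●●●>○○
○○○●●○○○○
○○○○●●○○○
○○○○○○○○○
○○○○○○○○○
○○○○○○○○○
gen 12: ○○○○○○○○○
○○○○○○○○○
○○○○○○○○○
○○○●●●●○○
○○○●●○v○○
○○○○●●○○○
○○○○○○○○○
○○○○○○○○○
○○○○○○○○○
gen 13: ○○○○○○○○○
○○○○○○○○○
○○○○○○○○○
○○○●●●●○○
○○○●●<●○○
○○○○●●○○○
○○○○○○○○○
○○○○○○○○○
○○○○○○○○○
gen 14: ○○○○○○○○○
○○○○○○○○○
○○○○○○○○○
○○○●●^●○○
○○○●●●●○○
○○○○●●○○○
○○○○○○○○○
○○○○○○○○○
○○○○○○○○○
gen 15: ○○○○○○○○○
○○○○○○○○○
○○○○○○○○○
○○○●<○●○○
○○○●●●●○○
○○○○●●○○○
○○○○○○○○○
○○○○○○○○○
○○○○○○○○○
gen 16: ○○○○○○○○○
○○○○○○○○○
○○○○○○○○○
○○○●○○●○○
○○○●v●●○○
○○○○●●○○○
○○○○○○○○○
○○○○○○○○○
○○○○○○○○○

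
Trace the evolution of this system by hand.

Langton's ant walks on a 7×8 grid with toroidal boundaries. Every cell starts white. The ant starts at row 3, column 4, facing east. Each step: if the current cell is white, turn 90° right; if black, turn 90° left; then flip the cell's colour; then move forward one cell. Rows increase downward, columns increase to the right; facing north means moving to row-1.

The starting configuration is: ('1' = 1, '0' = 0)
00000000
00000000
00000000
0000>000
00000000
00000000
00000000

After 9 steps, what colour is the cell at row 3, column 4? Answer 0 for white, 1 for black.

1

0) 00000000
00000000
00000000
0000>000
00000000
00000000
00000000
1) 00000000
00000000
00000000
00001000
0000v000
00000000
00000000
2) 00000000
00000000
00000000
00001000
000<1000
00000000
00000000
3) 00000000
00000000
00000000
000^1000
00011000
00000000
00000000
4) 00000000
00000000
00000000
0001>000
00011000
00000000
00000000
5) 00000000
00000000
0000^000
00010000
00011000
00000000
00000000
6) 00000000
00000000
00001>00
00010000
00011000
00000000
00000000
7) 00000000
00000000
00001100
00010v00
00011000
00000000
00000000
8) 00000000
00000000
00001100
0001<100
00011000
00000000
00000000
9) 00000000
00000000
0000^100
00011100
00011000
00000000
00000000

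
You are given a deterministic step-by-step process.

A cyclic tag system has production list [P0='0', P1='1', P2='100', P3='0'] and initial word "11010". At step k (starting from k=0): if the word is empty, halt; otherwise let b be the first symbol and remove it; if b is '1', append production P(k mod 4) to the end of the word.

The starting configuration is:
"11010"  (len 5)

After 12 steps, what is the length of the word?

0

k=0  "11010"  (len 5)
k=1  "10100"  (len 5)
k=2  "01001"  (len 5)
k=3  "1001"  (len 4)
k=4  "0010"  (len 4)
k=5  "010"  (len 3)
k=6  "10"  (len 2)
k=7  "0100"  (len 4)
k=8  "100"  (len 3)
k=9  "000"  (len 3)
k=10  "00"  (len 2)
k=11  "0"  (len 1)
k=12  (halted — word empty)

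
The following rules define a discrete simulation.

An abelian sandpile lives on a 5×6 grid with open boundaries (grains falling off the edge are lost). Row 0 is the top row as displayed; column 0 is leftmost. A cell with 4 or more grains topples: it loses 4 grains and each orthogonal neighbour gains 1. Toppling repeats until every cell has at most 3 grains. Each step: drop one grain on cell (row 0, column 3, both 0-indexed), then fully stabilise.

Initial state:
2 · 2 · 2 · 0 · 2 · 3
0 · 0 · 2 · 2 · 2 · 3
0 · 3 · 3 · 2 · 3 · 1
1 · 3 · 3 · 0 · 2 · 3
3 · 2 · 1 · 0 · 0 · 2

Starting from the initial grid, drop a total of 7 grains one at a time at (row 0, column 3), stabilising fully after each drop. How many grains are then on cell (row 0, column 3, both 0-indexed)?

3

[0] 2 · 2 · 2 · 0 · 2 · 3
0 · 0 · 2 · 2 · 2 · 3
0 · 3 · 3 · 2 · 3 · 1
1 · 3 · 3 · 0 · 2 · 3
3 · 2 · 1 · 0 · 0 · 2
[1] 2 · 2 · 2 · 1 · 2 · 3
0 · 0 · 2 · 2 · 2 · 3
0 · 3 · 3 · 2 · 3 · 1
1 · 3 · 3 · 0 · 2 · 3
3 · 2 · 1 · 0 · 0 · 2
[2] 2 · 2 · 2 · 2 · 2 · 3
0 · 0 · 2 · 2 · 2 · 3
0 · 3 · 3 · 2 · 3 · 1
1 · 3 · 3 · 0 · 2 · 3
3 · 2 · 1 · 0 · 0 · 2
[3] 2 · 2 · 2 · 3 · 2 · 3
0 · 0 · 2 · 2 · 2 · 3
0 · 3 · 3 · 2 · 3 · 1
1 · 3 · 3 · 0 · 2 · 3
3 · 2 · 1 · 0 · 0 · 2
[4] 2 · 2 · 3 · 0 · 3 · 3
0 · 0 · 2 · 3 · 2 · 3
0 · 3 · 3 · 2 · 3 · 1
1 · 3 · 3 · 0 · 2 · 3
3 · 2 · 1 · 0 · 0 · 2
[5] 2 · 2 · 3 · 1 · 3 · 3
0 · 0 · 2 · 3 · 2 · 3
0 · 3 · 3 · 2 · 3 · 1
1 · 3 · 3 · 0 · 2 · 3
3 · 2 · 1 · 0 · 0 · 2
[6] 2 · 2 · 3 · 2 · 3 · 3
0 · 0 · 2 · 3 · 2 · 3
0 · 3 · 3 · 2 · 3 · 1
1 · 3 · 3 · 0 · 2 · 3
3 · 2 · 1 · 0 · 0 · 2
[7] 2 · 2 · 3 · 3 · 3 · 3
0 · 0 · 2 · 3 · 2 · 3
0 · 3 · 3 · 2 · 3 · 1
1 · 3 · 3 · 0 · 2 · 3
3 · 2 · 1 · 0 · 0 · 2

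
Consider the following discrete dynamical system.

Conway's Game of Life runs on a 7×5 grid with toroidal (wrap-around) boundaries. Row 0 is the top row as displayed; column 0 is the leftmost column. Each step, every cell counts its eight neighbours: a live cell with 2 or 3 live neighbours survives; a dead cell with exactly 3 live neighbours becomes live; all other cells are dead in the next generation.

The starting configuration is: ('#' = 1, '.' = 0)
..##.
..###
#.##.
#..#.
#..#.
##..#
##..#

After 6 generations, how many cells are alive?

step 0: ..##.
..###
#.##.
#..#.
#..#.
##..#
##..#
step 1: .....
.....
#....
#..#.
..##.
..##.
.....
step 2: .....
.....
....#
.###.
.#...
..##.
.....
step 3: .....
.....
..##.
####.
.#...
..#..
.....
step 4: .....
.....
...##
#..##
#..#.
.....
.....
step 5: .....
.....
#..#.
#.#..
#..#.
.....
.....
step 6: .....
.....
.#..#
#.##.
.#..#
.....
.....

7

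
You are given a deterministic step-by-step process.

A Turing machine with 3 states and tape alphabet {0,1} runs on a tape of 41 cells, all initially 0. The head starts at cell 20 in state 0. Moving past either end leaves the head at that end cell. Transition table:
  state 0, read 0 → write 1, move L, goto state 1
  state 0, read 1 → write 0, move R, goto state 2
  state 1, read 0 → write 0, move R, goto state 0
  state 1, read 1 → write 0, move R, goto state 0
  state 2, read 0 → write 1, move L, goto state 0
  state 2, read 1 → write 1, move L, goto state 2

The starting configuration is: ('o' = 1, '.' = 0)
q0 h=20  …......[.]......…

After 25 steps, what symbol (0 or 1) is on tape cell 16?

1

gen 0: q0 h=20  …......[.]......…
gen 1: q1 h=19  …......[.]o.....…
gen 2: q0 h=20  …......[o]......…
gen 3: q2 h=21  …......[.]......…
gen 4: q0 h=20  …......[.]o.....…
gen 5: q1 h=19  …......[.]oo....…
gen 6: q0 h=20  …......[o]o.....…
gen 7: q2 h=21  …......[o]......…
gen 8: q2 h=20  …......[.]o.....…
gen 9: q0 h=19  …......[.]oo....…
gen 10: q1 h=18  …......[.]ooo...…
gen 11: q0 h=19  …......[o]oo....…
gen 12: q2 h=20  …......[o]o.....…
gen 13: q2 h=19  …......[.]oo....…
gen 14: q0 h=18  …......[.]ooo...…
gen 15: q1 h=17  …......[.]oooo..…
gen 16: q0 h=18  …......[o]ooo...…
gen 17: q2 h=19  …......[o]oo....…
gen 18: q2 h=18  …......[.]ooo...…
gen 19: q0 h=17  …......[.]oooo..…
gen 20: q1 h=16  …......[.]ooooo.…
gen 21: q0 h=17  …......[o]oooo..…
gen 22: q2 h=18  …......[o]ooo...…
gen 23: q2 h=17  …......[.]oooo..…
gen 24: q0 h=16  …......[.]ooooo.…
gen 25: q1 h=15  …......[.]oooooo…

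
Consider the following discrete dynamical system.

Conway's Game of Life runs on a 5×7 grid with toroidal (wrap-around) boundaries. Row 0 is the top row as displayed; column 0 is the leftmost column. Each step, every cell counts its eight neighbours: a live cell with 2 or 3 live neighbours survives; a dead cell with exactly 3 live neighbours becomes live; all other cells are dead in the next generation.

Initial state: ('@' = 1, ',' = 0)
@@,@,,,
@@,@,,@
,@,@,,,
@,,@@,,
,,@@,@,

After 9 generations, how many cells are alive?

[0] @@,@,,,
@@,@,,@
,@,@,,,
@,,@@,,
,,@@,@,
[1] ,,,@,,,
,,,@@,@
,@,@,,@
,@,,,,,
@,,,,,@
[2] @,,@@@@
@,,@@@,
,,,@@@,
,@@,,,@
@,,,,,,
[3] @@,@,,,
@,@,,,,
@@,,,,,
@@@@@@@
,,@@@,,
[4] @,,,@,,
,,@,,,@
,,,,@@,
,,,,,@@
,,,,,,,
[5] ,,,,,,,
,,,@@,@
,,,,@,,
,,,,@@@
,,,,,@@
[6] ,,,,@,@
,,,@@@,
,,,,,,@
,,,,@,@
,,,,@,@
[7] ,,,,,,@
,,,@@,@
,,,@,,@
@,,,,,@
@,,@@,@
[8] ,,,,,,@
@,,@@,@
,,,@@,@
,,,@@,,
,,,,,,,
[9] @,,,,@@
@,,@@,@
@,@,,,@
,,,@@@,
,,,,,,,

13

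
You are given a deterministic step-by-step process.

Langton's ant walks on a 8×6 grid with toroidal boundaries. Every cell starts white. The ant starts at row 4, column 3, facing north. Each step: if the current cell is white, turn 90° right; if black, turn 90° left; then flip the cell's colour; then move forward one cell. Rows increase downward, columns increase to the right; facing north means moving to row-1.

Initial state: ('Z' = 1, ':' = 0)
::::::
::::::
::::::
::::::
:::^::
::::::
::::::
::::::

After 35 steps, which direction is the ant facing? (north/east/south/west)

0) ::::::
::::::
::::::
::::::
:::^::
::::::
::::::
::::::
1) ::::::
::::::
::::::
::::::
:::Z>:
::::::
::::::
::::::
2) ::::::
::::::
::::::
::::::
:::ZZ:
::::v:
::::::
::::::
3) ::::::
::::::
::::::
::::::
:::ZZ:
:::<Z:
::::::
::::::
4) ::::::
::::::
::::::
::::::
:::^Z:
:::ZZ:
::::::
::::::
5) ::::::
::::::
::::::
::::::
::<:Z:
:::ZZ:
::::::
::::::
6) ::::::
::::::
::::::
::^:::
::Z:Z:
:::ZZ:
::::::
::::::
7) ::::::
::::::
::::::
::Z>::
::Z:Z:
:::ZZ:
::::::
::::::
8) ::::::
::::::
::::::
::ZZ::
::ZvZ:
:::ZZ:
::::::
::::::
9) ::::::
::::::
::::::
::ZZ::
::<ZZ:
:::ZZ:
::::::
::::::
10) ::::::
::::::
::::::
::ZZ::
:::ZZ:
::vZZ:
::::::
::::::
11) ::::::
::::::
::::::
::ZZ::
:::ZZ:
:<ZZZ:
::::::
::::::
12) ::::::
::::::
::::::
::ZZ::
:^:ZZ:
:ZZZZ:
::::::
::::::
13) ::::::
::::::
::::::
::ZZ::
:Z>ZZ:
:ZZZZ:
::::::
::::::
14) ::::::
::::::
::::::
::ZZ::
:ZZZZ:
:ZvZZ:
::::::
::::::
15) ::::::
::::::
::::::
::ZZ::
:ZZZZ:
:Z:>Z:
::::::
::::::
16) ::::::
::::::
::::::
::ZZ::
:ZZ^Z:
:Z::Z:
::::::
::::::
17) ::::::
::::::
::::::
::ZZ::
:Z<:Z:
:Z::Z:
::::::
::::::
18) ::::::
::::::
::::::
::ZZ::
:Z::Z:
:Zv:Z:
::::::
::::::
19) ::::::
::::::
::::::
::ZZ::
:Z::Z:
:<Z:Z:
::::::
::::::
20) ::::::
::::::
::::::
::ZZ::
:Z::Z:
::Z:Z:
:v::::
::::::
21) ::::::
::::::
::::::
::ZZ::
:Z::Z:
::Z:Z:
<Z::::
::::::
22) ::::::
::::::
::::::
::ZZ::
:Z::Z:
^:Z:Z:
ZZ::::
::::::
23) ::::::
::::::
::::::
::ZZ::
:Z::Z:
Z>Z:Z:
ZZ::::
::::::
24) ::::::
::::::
::::::
::ZZ::
:Z::Z:
ZZZ:Z:
Zv::::
::::::
25) ::::::
::::::
::::::
::ZZ::
:Z::Z:
ZZZ:Z:
Z:>:::
::::::
26) ::::::
::::::
::::::
::ZZ::
:Z::Z:
ZZZ:Z:
Z:Z:::
::v:::
27) ::::::
::::::
::::::
::ZZ::
:Z::Z:
ZZZ:Z:
Z:Z:::
:<Z:::
28) ::::::
::::::
::::::
::ZZ::
:Z::Z:
ZZZ:Z:
Z^Z:::
:ZZ:::
29) ::::::
::::::
::::::
::ZZ::
:Z::Z:
ZZZ:Z:
ZZ>:::
:ZZ:::
30) ::::::
::::::
::::::
::ZZ::
:Z::Z:
ZZ^:Z:
ZZ::::
:ZZ:::
31) ::::::
::::::
::::::
::ZZ::
:Z::Z:
Z<::Z:
ZZ::::
:ZZ:::
32) ::::::
::::::
::::::
::ZZ::
:Z::Z:
Z:::Z:
Zv::::
:ZZ:::
33) ::::::
::::::
::::::
::ZZ::
:Z::Z:
Z:::Z:
Z:>:::
:ZZ:::
34) ::::::
::::::
::::::
::ZZ::
:Z::Z:
Z:::Z:
Z:Z:::
:Zv:::
35) ::::::
::::::
::::::
::ZZ::
:Z::Z:
Z:::Z:
Z:Z:::
:Z:>::

east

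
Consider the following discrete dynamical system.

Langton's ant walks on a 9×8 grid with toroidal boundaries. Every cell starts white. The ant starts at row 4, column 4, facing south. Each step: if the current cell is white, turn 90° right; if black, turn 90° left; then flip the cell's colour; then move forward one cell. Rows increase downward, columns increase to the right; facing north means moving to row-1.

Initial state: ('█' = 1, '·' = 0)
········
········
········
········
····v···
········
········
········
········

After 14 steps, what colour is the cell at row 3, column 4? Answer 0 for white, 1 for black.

1

step 0: ········
········
········
········
····v···
········
········
········
········
step 1: ········
········
········
········
···<█···
········
········
········
········
step 2: ········
········
········
···^····
···██···
········
········
········
········
step 3: ········
········
········
···█>···
···██···
········
········
········
········
step 4: ········
········
········
···██···
···█v···
········
········
········
········
step 5: ········
········
········
···██···
···█·>··
········
········
········
········
step 6: ········
········
········
···██···
···█·█··
·····v··
········
········
········
step 7: ········
········
········
···██···
···█·█··
····<█··
········
········
········
step 8: ········
········
········
···██···
···█^█··
····██··
········
········
········
step 9: ········
········
········
···██···
···██>··
····██··
········
········
········
step 10: ········
········
········
···██^··
···██···
····██··
········
········
········
step 11: ········
········
········
···███>·
···██···
····██··
········
········
········
step 12: ········
········
········
···████·
···██·v·
····██··
········
········
········
step 13: ········
········
········
···████·
···██<█·
····██··
········
········
········
step 14: ········
········
········
···██^█·
···████·
····██··
········
········
········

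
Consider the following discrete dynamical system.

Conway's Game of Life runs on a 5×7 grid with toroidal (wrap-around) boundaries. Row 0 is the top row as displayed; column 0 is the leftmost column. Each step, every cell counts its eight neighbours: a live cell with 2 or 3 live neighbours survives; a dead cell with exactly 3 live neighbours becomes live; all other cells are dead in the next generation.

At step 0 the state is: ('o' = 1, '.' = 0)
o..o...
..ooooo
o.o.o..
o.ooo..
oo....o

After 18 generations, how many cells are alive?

11

0) o..o...
..ooooo
o.o.o..
o.ooo..
oo....o
1) ...o...
o.o..oo
o......
..o.oo.
....o.o
2) o..oo..
oo....o
o..oo..
...oooo
....o..
3) oo.oooo
.oo..oo
.ooo...
......o
......o
4) .o.oo..
.......
.o.o.oo
o.o....
....o..
5) ...oo..
o..o.o.
ooo...o
ooooooo
.oo.o..
6) .o...o.
o..o.o.
.......
....o..
......o
7) o...oo.
....o.o
....o..
.......
.....o.
8) ....o..
...oo.o
.....o.
.......
....ooo
9) ......o
...oo..
....oo.
....o.o
....oo.
10) ...o...
...oo..
.......
...o..o
....o.o
11) ...o.o.
...oo..
...oo..
.....o.
...ooo.
12) ..o..o.
..o..o.
...o.o.
.....o.
...o.oo
13) ..oo.o.
..oo.oo
.....oo
.....o.
.....oo
14) ..oo...
..oo...
.......
....o..
.....oo
15) ..ooo..
..oo...
...o...
.....o.
...ooo.
16) .....o.
.......
..ooo..
...o.o.
..o..o.
17) .......
...oo..
..ooo..
.....o.
.....oo
18) ....oo.
..o.o..
..o..o.
...o.oo
.....oo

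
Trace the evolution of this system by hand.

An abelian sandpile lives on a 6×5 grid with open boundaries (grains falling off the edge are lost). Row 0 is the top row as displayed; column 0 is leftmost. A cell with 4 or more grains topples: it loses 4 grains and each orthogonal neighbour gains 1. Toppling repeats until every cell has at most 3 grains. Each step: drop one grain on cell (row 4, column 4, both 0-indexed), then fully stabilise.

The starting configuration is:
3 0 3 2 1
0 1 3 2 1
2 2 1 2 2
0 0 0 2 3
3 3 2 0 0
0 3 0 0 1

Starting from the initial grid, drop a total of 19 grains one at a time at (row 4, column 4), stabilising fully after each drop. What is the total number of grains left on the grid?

51

step 0: 3 0 3 2 1
0 1 3 2 1
2 2 1 2 2
0 0 0 2 3
3 3 2 0 0
0 3 0 0 1
step 1: 3 0 3 2 1
0 1 3 2 1
2 2 1 2 2
0 0 0 2 3
3 3 2 0 1
0 3 0 0 1
step 2: 3 0 3 2 1
0 1 3 2 1
2 2 1 2 2
0 0 0 2 3
3 3 2 0 2
0 3 0 0 1
step 3: 3 0 3 2 1
0 1 3 2 1
2 2 1 2 2
0 0 0 2 3
3 3 2 0 3
0 3 0 0 1
step 4: 3 0 3 2 1
0 1 3 2 1
2 2 1 2 3
0 0 0 3 0
3 3 2 1 1
0 3 0 0 2
step 5: 3 0 3 2 1
0 1 3 2 1
2 2 1 2 3
0 0 0 3 0
3 3 2 1 2
0 3 0 0 2
step 6: 3 0 3 2 1
0 1 3 2 1
2 2 1 2 3
0 0 0 3 0
3 3 2 1 3
0 3 0 0 2
step 7: 3 0 3 2 1
0 1 3 2 1
2 2 1 2 3
0 0 0 3 1
3 3 2 2 0
0 3 0 0 3
step 8: 3 0 3 2 1
0 1 3 2 1
2 2 1 2 3
0 0 0 3 1
3 3 2 2 1
0 3 0 0 3
step 9: 3 0 3 2 1
0 1 3 2 1
2 2 1 2 3
0 0 0 3 1
3 3 2 2 2
0 3 0 0 3
step 10: 3 0 3 2 1
0 1 3 2 1
2 2 1 2 3
0 0 0 3 1
3 3 2 2 3
0 3 0 0 3
step 11: 3 0 3 2 1
0 1 3 2 1
2 2 1 2 3
0 0 0 3 2
3 3 2 3 1
0 3 0 1 0
step 12: 3 0 3 2 1
0 1 3 2 1
2 2 1 2 3
0 0 0 3 2
3 3 2 3 2
0 3 0 1 0
step 13: 3 0 3 2 1
0 1 3 2 1
2 2 1 2 3
0 0 0 3 2
3 3 2 3 3
0 3 0 1 0
step 14: 3 0 3 2 1
0 1 3 3 2
2 2 2 0 1
0 0 1 2 1
3 3 3 1 2
0 3 0 2 1
step 15: 3 0 3 2 1
0 1 3 3 2
2 2 2 0 1
0 0 1 2 1
3 3 3 1 3
0 3 0 2 1
step 16: 3 0 3 2 1
0 1 3 3 2
2 2 2 0 1
0 0 1 2 2
3 3 3 2 0
0 3 0 2 2
step 17: 3 0 3 2 1
0 1 3 3 2
2 2 2 0 1
0 0 1 2 2
3 3 3 2 1
0 3 0 2 2
step 18: 3 0 3 2 1
0 1 3 3 2
2 2 2 0 1
0 0 1 2 2
3 3 3 2 2
0 3 0 2 2
step 19: 3 0 3 2 1
0 1 3 3 2
2 2 2 0 1
0 0 1 2 2
3 3 3 2 3
0 3 0 2 2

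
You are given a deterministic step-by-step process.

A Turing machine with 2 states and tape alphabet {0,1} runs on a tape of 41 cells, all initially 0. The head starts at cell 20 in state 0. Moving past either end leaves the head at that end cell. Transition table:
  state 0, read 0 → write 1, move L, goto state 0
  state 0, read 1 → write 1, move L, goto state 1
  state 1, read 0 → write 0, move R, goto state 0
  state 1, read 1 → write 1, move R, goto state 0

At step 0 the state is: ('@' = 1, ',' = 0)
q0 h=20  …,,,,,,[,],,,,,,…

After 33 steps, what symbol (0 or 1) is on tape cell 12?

1

[0] q0 h=20  …,,,,,,[,],,,,,,…
[1] q0 h=19  …,,,,,,[,]@,,,,,…
[2] q0 h=18  …,,,,,,[,]@@,,,,…
[3] q0 h=17  …,,,,,,[,]@@@,,,…
[4] q0 h=16  …,,,,,,[,]@@@@,,…
[5] q0 h=15  …,,,,,,[,]@@@@@,…
[6] q0 h=14  …,,,,,,[,]@@@@@@…
[7] q0 h=13  …,,,,,,[,]@@@@@@…
[8] q0 h=12  …,,,,,,[,]@@@@@@…
[9] q0 h=11  …,,,,,,[,]@@@@@@…
[10] q0 h=10  …,,,,,,[,]@@@@@@…
[11] q0 h= 9  …,,,,,,[,]@@@@@@…
[12] q0 h= 8  …,,,,,,[,]@@@@@@…
[13] q0 h= 7  …,,,,,,[,]@@@@@@…
[14] q0 h= 6  |,,,,,,[,]@@@@@@…
[15] q0 h= 5  |,,,,,[,]@@@@@@…
[16] q0 h= 4  |,,,,[,]@@@@@@…
[17] q0 h= 3  |,,,[,]@@@@@@…
[18] q0 h= 2  |,,[,]@@@@@@…
[19] q0 h= 1  |,[,]@@@@@@…
[20] q0 h= 0  |[,]@@@@@@…
[21] q0 h= 0  |[@]@@@@@@…
[22] q1 h= 0  |[@]@@@@@@…
[23] q0 h= 1  |@[@]@@@@@@…
[24] q1 h= 0  |[@]@@@@@@…
[25] q0 h= 1  |@[@]@@@@@@…
[26] q1 h= 0  |[@]@@@@@@…
[27] q0 h= 1  |@[@]@@@@@@…
[28] q1 h= 0  |[@]@@@@@@…
[29] q0 h= 1  |@[@]@@@@@@…
[30] q1 h= 0  |[@]@@@@@@…
[31] q0 h= 1  |@[@]@@@@@@…
[32] q1 h= 0  |[@]@@@@@@…
[33] q0 h= 1  |@[@]@@@@@@…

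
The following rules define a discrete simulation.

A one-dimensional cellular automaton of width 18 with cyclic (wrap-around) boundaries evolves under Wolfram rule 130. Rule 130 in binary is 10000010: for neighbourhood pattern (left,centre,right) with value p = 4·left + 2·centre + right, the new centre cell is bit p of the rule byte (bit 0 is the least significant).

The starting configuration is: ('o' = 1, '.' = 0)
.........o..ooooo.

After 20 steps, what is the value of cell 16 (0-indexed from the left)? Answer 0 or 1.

step 0: .........o..ooooo.
step 1: ........o..o.ooo..
step 2: .......o..o...o...
step 3: ......o..o...o....
step 4: .....o..o...o.....
step 5: ....o..o...o......
step 6: ...o..o...o.......
step 7: ..o..o...o........
step 8: .o..o...o.........
step 9: o..o...o..........
step 10: ..o...o..........o
step 11: .o...o..........o.
step 12: o...o..........o..
step 13: ...o..........o..o
step 14: ..o..........o..o.
step 15: .o..........o..o..
step 16: o..........o..o...
step 17: ..........o..o...o
step 18: .........o..o...o.
step 19: ........o..o...o..
step 20: .......o..o...o...

0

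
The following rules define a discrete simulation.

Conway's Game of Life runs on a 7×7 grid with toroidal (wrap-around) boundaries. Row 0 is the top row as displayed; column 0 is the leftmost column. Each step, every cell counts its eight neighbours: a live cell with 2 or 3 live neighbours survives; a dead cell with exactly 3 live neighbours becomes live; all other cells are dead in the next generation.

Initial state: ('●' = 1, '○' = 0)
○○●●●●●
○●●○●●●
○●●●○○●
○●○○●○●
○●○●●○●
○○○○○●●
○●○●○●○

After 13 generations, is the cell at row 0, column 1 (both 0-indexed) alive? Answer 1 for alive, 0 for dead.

1

k=0  ○○●●●●●
○●●○●●●
○●●●○○●
○●○○●○●
○●○●●○●
○○○○○●●
○●○●○●○
k=1  ○○○○○○○
○○○○○○○
○○○○○○●
○●○○●○●
○○●●●○●
○○○●○○●
●○○●○○○
k=2  ○○○○○○○
○○○○○○○
●○○○○●○
○○●○●○●
○○●○●○●
●○○○○●●
○○○○○○○
k=3  ○○○○○○○
○○○○○○○
○○○○○●●
●●○○●○●
○●○○●○○
●○○○○●●
○○○○○○●
k=4  ○○○○○○○
○○○○○○○
○○○○○●●
○●○○●○●
○●○○●○○
●○○○○●●
●○○○○●●
k=5  ○○○○○○●
○○○○○○○
●○○○○●●
○○○○●○●
○●○○●○○
○●○○●○○
●○○○○●○
k=6  ○○○○○○●
●○○○○●○
●○○○○●●
○○○○●○●
●○○●●○○
●●○○●●○
●○○○○●●
k=7  ○○○○○○○
●○○○○●○
●○○○●○○
○○○●●○○
●●○●○○○
○●○●○○○
○●○○●○○
k=8  ○○○○○○○
○○○○○○●
○○○●●●●
●●●●●○○
●●○●○○○
○●○●●○○
○○●○○○○
k=9  ○○○○○○○
○○○○●○●
○●○○○○●
○○○○○○○
○○○○○○○
●●○●●○○
○○●●○○○
k=10  ○○○●○○○
●○○○○●○
●○○○○●○
○○○○○○○
○○○○○○○
○●○●●○○
○●●●●○○
k=11  ○●○●○○○
○○○○●○○
○○○○○○○
○○○○○○○
○○○○○○○
○●○○●○○
○●○○○○○
k=12  ○○●○○○○
○○○○○○○
○○○○○○○
○○○○○○○
○○○○○○○
○○○○○○○
●●○○○○○
k=13  ○●○○○○○
○○○○○○○
○○○○○○○
○○○○○○○
○○○○○○○
○○○○○○○
○●○○○○○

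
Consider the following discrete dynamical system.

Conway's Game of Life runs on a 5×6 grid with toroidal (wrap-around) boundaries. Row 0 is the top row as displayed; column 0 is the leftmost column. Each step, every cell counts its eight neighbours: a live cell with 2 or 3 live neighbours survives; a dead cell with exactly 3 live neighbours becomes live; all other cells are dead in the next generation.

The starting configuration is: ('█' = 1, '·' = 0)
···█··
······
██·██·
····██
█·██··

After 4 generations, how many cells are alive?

1

0) ···█··
······
██·██·
····██
█·██··
1) ··██··
··███·
█··██·
······
··██·█
2) ·█····
·█···█
··█·██
··█··█
··███·
3) ██·██·
·██·██
·█████
·██··█
·████·
4) ······
······
······
·····█
······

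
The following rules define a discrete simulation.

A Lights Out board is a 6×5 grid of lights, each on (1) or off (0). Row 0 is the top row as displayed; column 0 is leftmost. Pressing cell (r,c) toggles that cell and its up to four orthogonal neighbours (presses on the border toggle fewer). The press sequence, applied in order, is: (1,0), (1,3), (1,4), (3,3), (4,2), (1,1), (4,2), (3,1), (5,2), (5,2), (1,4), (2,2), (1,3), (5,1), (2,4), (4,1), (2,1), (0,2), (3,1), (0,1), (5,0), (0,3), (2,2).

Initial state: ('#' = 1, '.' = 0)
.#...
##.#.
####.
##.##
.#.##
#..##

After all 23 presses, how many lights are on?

k=0  .#...
##.#.
####.
##.##
.#.##
#..##
k=1  ##...
...#.
.###.
##.##
.#.##
#..##
k=2  ##.#.
..#.#
.##..
##.##
.#.##
#..##
k=3  ##.##
..##.
.##.#
##.##
.#.##
#..##
k=4  ##.##
..##.
.####
###..
.#..#
#..##
k=5  ##.##
..##.
.####
##...
..###
#.###
k=6  #..##
##.#.
..###
##...
..###
#.###
k=7  #..##
##.#.
..###
###..
.#..#
#..##
k=8  #..##
##.#.
.####
.....
....#
#..##
k=9  #..##
##.#.
.####
.....
..#.#
###.#
k=10  #..##
##.#.
.####
.....
....#
#..##
k=11  #..#.
##..#
.###.
.....
....#
#..##
k=12  #..#.
###.#
.....
..#..
....#
#..##
k=13  #....
##.#.
...#.
..#..
....#
#..##
k=14  #....
##.#.
...#.
..#..
.#..#
.####
k=15  #....
##.##
....#
..#.#
.#..#
.####
k=16  #....
##.##
....#
.##.#
#.#.#
..###
k=17  #....
#..##
###.#
..#.#
#.#.#
..###
k=18  ####.
#.###
###.#
..#.#
#.#.#
..###
k=19  ####.
#.###
#.#.#
##..#
###.#
..###
k=20  ...#.
#####
#.#.#
##..#
###.#
..###
k=21  ...#.
#####
#.#.#
##..#
.##.#
#####
k=22  ..#.#
###.#
#.#.#
##..#
.##.#
#####
k=23  ..#.#
##..#
##.##
###.#
.##.#
#####

21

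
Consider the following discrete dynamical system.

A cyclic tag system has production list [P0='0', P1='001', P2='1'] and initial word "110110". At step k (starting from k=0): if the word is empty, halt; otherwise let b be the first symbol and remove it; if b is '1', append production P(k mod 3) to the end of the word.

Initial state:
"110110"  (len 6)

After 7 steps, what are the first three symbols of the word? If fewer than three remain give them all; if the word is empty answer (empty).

001

t=0: "110110"  (len 6)
t=1: "101100"  (len 6)
t=2: "01100001"  (len 8)
t=3: "1100001"  (len 7)
t=4: "1000010"  (len 7)
t=5: "000010001"  (len 9)
t=6: "00010001"  (len 8)
t=7: "0010001"  (len 7)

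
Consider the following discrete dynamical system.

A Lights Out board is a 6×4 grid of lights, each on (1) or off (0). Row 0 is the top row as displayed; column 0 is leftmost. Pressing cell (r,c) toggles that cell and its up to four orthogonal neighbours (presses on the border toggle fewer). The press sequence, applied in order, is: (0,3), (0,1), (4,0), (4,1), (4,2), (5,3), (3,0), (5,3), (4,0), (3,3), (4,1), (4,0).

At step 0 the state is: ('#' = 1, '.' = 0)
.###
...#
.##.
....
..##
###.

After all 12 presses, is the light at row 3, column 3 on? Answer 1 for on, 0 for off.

1

step 0: .###
...#
.##.
....
..##
###.
step 1: .#..
....
.##.
....
..##
###.
step 2: #.#.
.#..
.##.
....
..##
###.
step 3: #.#.
.#..
.##.
#...
####
.##.
step 4: #.#.
.#..
.##.
##..
...#
..#.
step 5: #.#.
.#..
.##.
###.
.##.
....
step 6: #.#.
.#..
.##.
###.
.###
..##
step 7: #.#.
.#..
###.
..#.
####
..##
step 8: #.#.
.#..
###.
..#.
###.
....
step 9: #.#.
.#..
###.
#.#.
..#.
#...
step 10: #.#.
.#..
####
#..#
..##
#...
step 11: #.#.
.#..
####
##.#
##.#
##..
step 12: #.#.
.#..
####
.#.#
...#
.#..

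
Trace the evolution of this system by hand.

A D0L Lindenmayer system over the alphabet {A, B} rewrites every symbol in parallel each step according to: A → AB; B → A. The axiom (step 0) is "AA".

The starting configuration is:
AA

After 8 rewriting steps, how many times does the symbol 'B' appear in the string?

[0] AA
[1] ABAB
[2] ABAABA
[3] ABAABABAAB
[4] ABAABABAABAABABA
[5] ABAABABAABAABABAABABAABAAB
[6] ABAABABAABAABABAABABAABAABABAABAABABAABABA
[7] ABAABABAABAABABAABABAABAABABAABAABABAABABAABAABABAABABAABAABABAABAAB
[8] ABAABABAABAABABAABABAABAABABAABAABABAABABAABAABABAABABAABAABABAABAABABAABABAABAABABAABAABABAABABAABAABABAABABA

42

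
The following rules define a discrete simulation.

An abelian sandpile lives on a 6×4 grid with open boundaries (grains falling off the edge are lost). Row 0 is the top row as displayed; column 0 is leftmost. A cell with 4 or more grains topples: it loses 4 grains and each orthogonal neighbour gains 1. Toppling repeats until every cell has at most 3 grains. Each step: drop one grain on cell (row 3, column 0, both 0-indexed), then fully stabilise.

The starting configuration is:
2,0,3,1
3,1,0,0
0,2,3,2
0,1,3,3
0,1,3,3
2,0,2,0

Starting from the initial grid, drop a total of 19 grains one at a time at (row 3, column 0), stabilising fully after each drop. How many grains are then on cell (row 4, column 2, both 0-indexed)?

t=0: 2,0,3,1
3,1,0,0
0,2,3,2
0,1,3,3
0,1,3,3
2,0,2,0
t=1: 2,0,3,1
3,1,0,0
0,2,3,2
1,1,3,3
0,1,3,3
2,0,2,0
t=2: 2,0,3,1
3,1,0,0
0,2,3,2
2,1,3,3
0,1,3,3
2,0,2,0
t=3: 2,0,3,1
3,1,0,0
0,2,3,2
3,1,3,3
0,1,3,3
2,0,2,0
t=4: 2,0,3,1
3,1,0,0
1,2,3,2
0,2,3,3
1,1,3,3
2,0,2,0
t=5: 2,0,3,1
3,1,0,0
1,2,3,2
1,2,3,3
1,1,3,3
2,0,2,0
t=6: 2,0,3,1
3,1,0,0
1,2,3,2
2,2,3,3
1,1,3,3
2,0,2,0
t=7: 2,0,3,1
3,1,0,0
1,2,3,2
3,2,3,3
1,1,3,3
2,0,2,0
t=8: 2,0,3,1
3,1,0,0
2,2,3,2
0,3,3,3
2,1,3,3
2,0,2,0
t=9: 2,0,3,1
3,1,0,0
2,2,3,2
1,3,3,3
2,1,3,3
2,0,2,0
t=10: 2,0,3,1
3,1,0,0
2,2,3,2
2,3,3,3
2,1,3,3
2,0,2,0
t=11: 2,0,3,1
3,1,0,0
2,2,3,2
3,3,3,3
2,1,3,3
2,0,2,0
t=12: 3,0,3,1
0,3,1,1
1,1,2,0
2,2,3,2
3,3,1,1
2,0,3,1
t=13: 3,0,3,1
0,3,1,1
1,1,2,0
3,2,3,2
3,3,1,1
2,0,3,1
t=14: 3,0,3,1
0,3,1,1
2,2,3,0
2,1,0,3
1,1,3,1
3,1,3,1
t=15: 3,0,3,1
0,3,1,1
2,2,3,0
3,1,0,3
1,1,3,1
3,1,3,1
t=16: 3,0,3,1
0,3,1,1
3,2,3,0
0,2,0,3
2,1,3,1
3,1,3,1
t=17: 3,0,3,1
0,3,1,1
3,2,3,0
1,2,0,3
2,1,3,1
3,1,3,1
t=18: 3,0,3,1
0,3,1,1
3,2,3,0
2,2,0,3
2,1,3,1
3,1,3,1
t=19: 3,0,3,1
0,3,1,1
3,2,3,0
3,2,0,3
2,1,3,1
3,1,3,1

3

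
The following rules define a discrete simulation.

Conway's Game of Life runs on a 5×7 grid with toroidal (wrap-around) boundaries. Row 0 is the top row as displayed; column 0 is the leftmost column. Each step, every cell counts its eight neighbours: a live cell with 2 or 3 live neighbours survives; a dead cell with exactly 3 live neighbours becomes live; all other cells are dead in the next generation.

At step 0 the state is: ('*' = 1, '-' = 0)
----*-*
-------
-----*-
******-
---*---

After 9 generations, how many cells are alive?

step 0: ----*-*
-------
-----*-
******-
---*---
step 1: -------
-----*-
-***-**
-***-**
**----*
step 2: *-----*
--*-***
-*-*---
---*---
-*---**
step 3: -*--*--
-******
---*-*-
*---*--
-----**
step 4: -*-----
**----*
**-----
----*--
*---***
step 5: -*-----
--*---*
-*----*
-*--*--
*---***
step 6: -*-----
-**----
-**--*-
-*--*--
**--***
step 7: -----**
*------
*--*---
---**--
-**-***
step 8: -*--*--
*------
---**--
**----*
*-*---*
step 9: -*----*
---**--
-*----*
-***-**
--*--**

14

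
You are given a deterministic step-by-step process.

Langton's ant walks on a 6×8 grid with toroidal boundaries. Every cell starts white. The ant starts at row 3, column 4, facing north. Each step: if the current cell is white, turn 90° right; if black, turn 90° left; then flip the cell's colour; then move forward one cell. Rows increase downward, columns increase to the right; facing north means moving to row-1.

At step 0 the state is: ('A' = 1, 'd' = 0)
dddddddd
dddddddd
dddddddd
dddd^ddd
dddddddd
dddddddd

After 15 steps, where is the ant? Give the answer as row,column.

4,4

step 0: dddddddd
dddddddd
dddddddd
dddd^ddd
dddddddd
dddddddd
step 1: dddddddd
dddddddd
dddddddd
ddddA>dd
dddddddd
dddddddd
step 2: dddddddd
dddddddd
dddddddd
ddddAAdd
dddddvdd
dddddddd
step 3: dddddddd
dddddddd
dddddddd
ddddAAdd
dddd<Add
dddddddd
step 4: dddddddd
dddddddd
dddddddd
dddd^Add
ddddAAdd
dddddddd
step 5: dddddddd
dddddddd
dddddddd
ddd<dAdd
ddddAAdd
dddddddd
step 6: dddddddd
dddddddd
ddd^dddd
dddAdAdd
ddddAAdd
dddddddd
step 7: dddddddd
dddddddd
dddA>ddd
dddAdAdd
ddddAAdd
dddddddd
step 8: dddddddd
dddddddd
dddAAddd
dddAvAdd
ddddAAdd
dddddddd
step 9: dddddddd
dddddddd
dddAAddd
ddd<AAdd
ddddAAdd
dddddddd
step 10: dddddddd
dddddddd
dddAAddd
ddddAAdd
dddvAAdd
dddddddd
step 11: dddddddd
dddddddd
dddAAddd
ddddAAdd
dd<AAAdd
dddddddd
step 12: dddddddd
dddddddd
dddAAddd
dd^dAAdd
ddAAAAdd
dddddddd
step 13: dddddddd
dddddddd
dddAAddd
ddA>AAdd
ddAAAAdd
dddddddd
step 14: dddddddd
dddddddd
dddAAddd
ddAAAAdd
ddAvAAdd
dddddddd
step 15: dddddddd
dddddddd
dddAAddd
ddAAAAdd
ddAd>Add
dddddddd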